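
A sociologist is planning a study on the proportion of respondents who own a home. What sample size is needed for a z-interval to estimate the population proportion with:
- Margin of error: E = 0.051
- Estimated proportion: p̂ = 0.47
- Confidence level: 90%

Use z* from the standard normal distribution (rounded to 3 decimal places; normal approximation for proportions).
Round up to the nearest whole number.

Using z* for proportion z-interval (normal approximation).

For 90% confidence, z* = 1.645 (from standard normal table)

Sample size formula for proportion z-interval: n = z*²p̂(1-p̂)/E²

n = 1.645² × 0.47 × 0.53 / 0.051²
  = 2.706025 × 0.2491 / 0.002601
  = 259.1583

Round up to the nearest whole number: n = 260

260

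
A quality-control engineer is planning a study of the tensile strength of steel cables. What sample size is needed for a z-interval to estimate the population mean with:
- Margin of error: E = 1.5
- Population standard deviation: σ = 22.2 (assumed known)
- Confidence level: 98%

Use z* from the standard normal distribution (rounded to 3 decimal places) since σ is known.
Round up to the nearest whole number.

Using z* since population σ is known (z-interval formula).

For 98% confidence, z* = 2.326 (from standard normal table)

Sample size formula for z-interval: n = (z*σ/E)²

n = (2.326 × 22.2 / 1.5)²
  = (34.424800)²
  = 1185.0669

Round up to the nearest whole number: n = 1186

1186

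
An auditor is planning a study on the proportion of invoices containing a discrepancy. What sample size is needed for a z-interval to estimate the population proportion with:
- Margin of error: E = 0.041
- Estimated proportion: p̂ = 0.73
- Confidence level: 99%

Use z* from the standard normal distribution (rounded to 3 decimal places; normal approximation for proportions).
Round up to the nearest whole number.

Using z* for proportion z-interval (normal approximation).

For 99% confidence, z* = 2.576 (from standard normal table)

Sample size formula for proportion z-interval: n = z*²p̂(1-p̂)/E²

n = 2.576² × 0.73 × 0.27 / 0.041²
  = 6.635776 × 0.1971 / 0.001681
  = 778.0556

Round up to the nearest whole number: n = 779

779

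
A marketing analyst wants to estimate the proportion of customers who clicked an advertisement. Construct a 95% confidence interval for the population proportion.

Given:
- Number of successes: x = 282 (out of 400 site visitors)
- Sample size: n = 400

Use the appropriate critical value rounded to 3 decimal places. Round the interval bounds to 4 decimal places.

Sample proportion: p̂ = 282/400 = 0.705000

Check conditions for normal approximation:
  np̂ = 282 ≥ 10 ✓
  n(1-p̂) = 118 ≥ 10 ✓

The sample is large enough, so use a z-interval (normal approximation) for the proportion.

For 95% confidence, z* = 1.96 (from standard normal table)

Standard error: SE = √(p̂(1-p̂)/n) = √(0.705000×0.295000/400) = 0.02280214

Margin of error: E = z* × SE = 1.96 × 0.02280214 = 0.044692

Z-interval: p̂ ± E = 0.705000 ± 0.044692 = (0.660308, 0.749692)

Rounded to 4 decimal places:

(0.6603, 0.7497)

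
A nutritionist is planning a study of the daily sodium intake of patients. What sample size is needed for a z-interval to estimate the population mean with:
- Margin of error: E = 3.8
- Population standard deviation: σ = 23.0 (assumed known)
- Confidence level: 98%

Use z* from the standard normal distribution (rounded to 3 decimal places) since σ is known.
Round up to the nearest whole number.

Using z* since population σ is known (z-interval formula).

For 98% confidence, z* = 2.326 (from standard normal table)

Sample size formula for z-interval: n = (z*σ/E)²

n = (2.326 × 23.0 / 3.8)²
  = (14.078421)²
  = 198.2019

Round up to the nearest whole number: n = 199

199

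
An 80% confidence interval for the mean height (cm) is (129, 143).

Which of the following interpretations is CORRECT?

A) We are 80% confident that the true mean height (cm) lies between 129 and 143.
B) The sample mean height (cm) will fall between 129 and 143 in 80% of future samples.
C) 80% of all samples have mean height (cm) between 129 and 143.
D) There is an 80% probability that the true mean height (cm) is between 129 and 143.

A confidence interval represents our confidence in the procedure, not a probability statement about the parameter.

Key concept: If we repeated this sampling process many times and computed an 80% CI each time, about 80% of those intervals would contain the true population parameter.

For this specific interval (129, 143):
- Midpoint (point estimate): 136
- Margin of error: 7

The correct interpretation is the one stating confidence that the true parameter lies in the interval — option A.

A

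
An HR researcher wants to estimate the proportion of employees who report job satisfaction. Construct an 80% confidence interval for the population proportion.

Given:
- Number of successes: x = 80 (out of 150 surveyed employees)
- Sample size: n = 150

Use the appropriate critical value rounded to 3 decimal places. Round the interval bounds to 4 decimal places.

Sample proportion: p̂ = 80/150 = 0.533333

Check conditions for normal approximation:
  np̂ = 80 ≥ 10 ✓
  n(1-p̂) = 70 ≥ 10 ✓

The sample is large enough, so use a z-interval (normal approximation) for the proportion.

For 80% confidence, z* = 1.282 (from standard normal table)

Standard error: SE = √(p̂(1-p̂)/n) = √(0.533333×0.466667/150) = 0.04073401

Margin of error: E = z* × SE = 1.282 × 0.04073401 = 0.052221

Z-interval: p̂ ± E = 0.533333 ± 0.052221 = (0.481112, 0.585554)

Rounded to 4 decimal places:

(0.4811, 0.5856)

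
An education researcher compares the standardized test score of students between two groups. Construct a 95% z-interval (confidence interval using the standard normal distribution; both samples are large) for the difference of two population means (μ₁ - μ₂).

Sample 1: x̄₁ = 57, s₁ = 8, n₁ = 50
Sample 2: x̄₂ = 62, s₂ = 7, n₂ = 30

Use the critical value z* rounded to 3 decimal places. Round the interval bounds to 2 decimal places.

Both samples are large (n₁ = 50 ≥ 30, n₂ = 30 ≥ 30), so a z-interval for the difference of means applies.

Point estimate: x̄₁ - x̄₂ = 57 - 62 = -5

Standard error: SE = √(s₁²/n₁ + s₂²/n₂)
= √(8²/50 + 7²/30)
= √(1.280000 + 1.633333)
= 1.706849

For 95% confidence, z* = 1.96 (from standard normal table)
Margin of error: E = z* × SE = 1.96 × 1.706849 = 3.3454

Z-interval: (x̄₁ - x̄₂) ± E = -5 ± 3.3454 = (-8.3454, -1.6546)

Rounded to 2 decimal places:

(-8.35, -1.65)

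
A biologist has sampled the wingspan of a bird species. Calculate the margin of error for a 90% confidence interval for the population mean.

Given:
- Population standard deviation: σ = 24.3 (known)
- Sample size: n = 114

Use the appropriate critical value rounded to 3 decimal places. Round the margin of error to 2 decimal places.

The population standard deviation σ is known, so use the z-interval margin of error formula.

For 90% confidence, z* = 1.645 (from standard normal table)

Margin of error formula for z-interval: E = z* × σ/√n

E = 1.645 × 24.3/√114
  = 1.645 × 2.275904
  = 3.7439

Rounded to 2 decimal places:

3.74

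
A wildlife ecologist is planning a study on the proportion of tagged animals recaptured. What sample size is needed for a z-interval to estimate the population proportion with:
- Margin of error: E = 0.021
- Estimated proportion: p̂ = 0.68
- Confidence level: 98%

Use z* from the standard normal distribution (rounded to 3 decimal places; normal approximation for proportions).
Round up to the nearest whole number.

Using z* for proportion z-interval (normal approximation).

For 98% confidence, z* = 2.326 (from standard normal table)

Sample size formula for proportion z-interval: n = z*²p̂(1-p̂)/E²

n = 2.326² × 0.68 × 0.32 / 0.021²
  = 5.410276 × 0.2176 / 0.000441
  = 2669.5602

Round up to the nearest whole number: n = 2670

2670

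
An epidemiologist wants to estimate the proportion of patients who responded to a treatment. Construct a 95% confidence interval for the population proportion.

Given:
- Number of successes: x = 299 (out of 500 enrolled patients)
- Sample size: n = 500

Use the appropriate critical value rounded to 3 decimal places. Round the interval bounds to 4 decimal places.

Sample proportion: p̂ = 299/500 = 0.598000

Check conditions for normal approximation:
  np̂ = 299 ≥ 10 ✓
  n(1-p̂) = 201 ≥ 10 ✓

The sample is large enough, so use a z-interval (normal approximation) for the proportion.

For 95% confidence, z* = 1.96 (from standard normal table)

Standard error: SE = √(p̂(1-p̂)/n) = √(0.598000×0.402000/500) = 0.02192697

Margin of error: E = z* × SE = 1.96 × 0.02192697 = 0.042977

Z-interval: p̂ ± E = 0.598000 ± 0.042977 = (0.555023, 0.640977)

Rounded to 4 decimal places:

(0.5550, 0.6410)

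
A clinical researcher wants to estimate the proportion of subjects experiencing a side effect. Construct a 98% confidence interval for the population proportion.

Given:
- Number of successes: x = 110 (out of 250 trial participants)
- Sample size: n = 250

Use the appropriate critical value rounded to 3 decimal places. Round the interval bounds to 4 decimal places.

Sample proportion: p̂ = 110/250 = 0.440000

Check conditions for normal approximation:
  np̂ = 110 ≥ 10 ✓
  n(1-p̂) = 140 ≥ 10 ✓

The sample is large enough, so use a z-interval (normal approximation) for the proportion.

For 98% confidence, z* = 2.326 (from standard normal table)

Standard error: SE = √(p̂(1-p̂)/n) = √(0.440000×0.560000/250) = 0.03139427

Margin of error: E = z* × SE = 2.326 × 0.03139427 = 0.073023

Z-interval: p̂ ± E = 0.440000 ± 0.073023 = (0.366977, 0.513023)

Rounded to 4 decimal places:

(0.3670, 0.5130)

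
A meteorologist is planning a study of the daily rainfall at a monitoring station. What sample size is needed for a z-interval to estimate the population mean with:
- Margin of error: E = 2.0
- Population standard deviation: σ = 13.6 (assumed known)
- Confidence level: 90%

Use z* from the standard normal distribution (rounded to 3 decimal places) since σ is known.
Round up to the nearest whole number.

Using z* since population σ is known (z-interval formula).

For 90% confidence, z* = 1.645 (from standard normal table)

Sample size formula for z-interval: n = (z*σ/E)²

n = (1.645 × 13.6 / 2.0)²
  = (11.186000)²
  = 125.1266

Round up to the nearest whole number: n = 126

126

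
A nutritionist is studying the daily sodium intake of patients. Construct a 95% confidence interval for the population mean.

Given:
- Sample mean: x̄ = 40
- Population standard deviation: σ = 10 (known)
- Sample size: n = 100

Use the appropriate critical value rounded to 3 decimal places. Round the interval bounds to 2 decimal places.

The population standard deviation σ is known, so use a z-interval (standard normal critical value).

For 95% confidence, z* = 1.96 (from standard normal table)

Standard error: SE = σ/√n = 10/√100 = 1.000000

Margin of error: E = z* × SE = 1.96 × 1.000000 = 1.9600

Z-interval: x̄ ± E = 40 ± 1.9600 = (38.0400, 41.9600)

Rounded to 2 decimal places:

(38.04, 41.96)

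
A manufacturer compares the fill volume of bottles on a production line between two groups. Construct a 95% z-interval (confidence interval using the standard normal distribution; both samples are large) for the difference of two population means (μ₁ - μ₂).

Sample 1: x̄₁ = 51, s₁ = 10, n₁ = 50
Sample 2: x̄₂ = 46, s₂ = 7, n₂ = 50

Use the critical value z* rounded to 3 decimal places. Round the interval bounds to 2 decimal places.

Both samples are large (n₁ = 50 ≥ 30, n₂ = 50 ≥ 30), so a z-interval for the difference of means applies.

Point estimate: x̄₁ - x̄₂ = 51 - 46 = 5

Standard error: SE = √(s₁²/n₁ + s₂²/n₂)
= √(10²/50 + 7²/50)
= √(2.000000 + 0.980000)
= 1.726268

For 95% confidence, z* = 1.96 (from standard normal table)
Margin of error: E = z* × SE = 1.96 × 1.726268 = 3.3835

Z-interval: (x̄₁ - x̄₂) ± E = 5 ± 3.3835 = (1.6165, 8.3835)

Rounded to 2 decimal places:

(1.62, 8.38)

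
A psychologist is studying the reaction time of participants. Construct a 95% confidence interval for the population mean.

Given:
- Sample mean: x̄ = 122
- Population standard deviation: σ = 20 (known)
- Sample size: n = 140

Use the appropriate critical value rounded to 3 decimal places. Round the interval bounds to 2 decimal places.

The population standard deviation σ is known, so use a z-interval (standard normal critical value).

For 95% confidence, z* = 1.96 (from standard normal table)

Standard error: SE = σ/√n = 20/√140 = 1.690309

Margin of error: E = z* × SE = 1.96 × 1.690309 = 3.3130

Z-interval: x̄ ± E = 122 ± 3.3130 = (118.6870, 125.3130)

Rounded to 2 decimal places:

(118.69, 125.31)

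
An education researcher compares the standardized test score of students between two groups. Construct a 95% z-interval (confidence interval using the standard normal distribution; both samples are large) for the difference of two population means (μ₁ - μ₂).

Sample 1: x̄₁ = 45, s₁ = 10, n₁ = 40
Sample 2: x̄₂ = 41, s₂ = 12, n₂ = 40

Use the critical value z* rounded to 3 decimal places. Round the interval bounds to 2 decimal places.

Both samples are large (n₁ = 40 ≥ 30, n₂ = 40 ≥ 30), so a z-interval for the difference of means applies.

Point estimate: x̄₁ - x̄₂ = 45 - 41 = 4

Standard error: SE = √(s₁²/n₁ + s₂²/n₂)
= √(10²/40 + 12²/40)
= √(2.500000 + 3.600000)
= 2.469818

For 95% confidence, z* = 1.96 (from standard normal table)
Margin of error: E = z* × SE = 1.96 × 2.469818 = 4.8408

Z-interval: (x̄₁ - x̄₂) ± E = 4 ± 4.8408 = (-0.8408, 8.8408)

Rounded to 2 decimal places:

(-0.84, 8.84)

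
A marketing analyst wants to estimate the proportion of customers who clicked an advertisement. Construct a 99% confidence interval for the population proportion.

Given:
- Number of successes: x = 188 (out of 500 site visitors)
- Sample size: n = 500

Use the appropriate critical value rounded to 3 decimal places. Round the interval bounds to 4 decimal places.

Sample proportion: p̂ = 188/500 = 0.376000

Check conditions for normal approximation:
  np̂ = 188 ≥ 10 ✓
  n(1-p̂) = 312 ≥ 10 ✓

The sample is large enough, so use a z-interval (normal approximation) for the proportion.

For 99% confidence, z* = 2.576 (from standard normal table)

Standard error: SE = √(p̂(1-p̂)/n) = √(0.376000×0.624000/500) = 0.02166213

Margin of error: E = z* × SE = 2.576 × 0.02166213 = 0.055802

Z-interval: p̂ ± E = 0.376000 ± 0.055802 = (0.320198, 0.431802)

Rounded to 4 decimal places:

(0.3202, 0.4318)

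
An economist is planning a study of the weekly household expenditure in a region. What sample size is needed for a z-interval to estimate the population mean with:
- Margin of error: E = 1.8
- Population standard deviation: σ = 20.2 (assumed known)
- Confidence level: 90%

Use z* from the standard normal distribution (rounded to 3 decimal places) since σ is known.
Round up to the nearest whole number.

Using z* since population σ is known (z-interval formula).

For 90% confidence, z* = 1.645 (from standard normal table)

Sample size formula for z-interval: n = (z*σ/E)²

n = (1.645 × 20.2 / 1.8)²
  = (18.460556)²
  = 340.7921

Round up to the nearest whole number: n = 341

341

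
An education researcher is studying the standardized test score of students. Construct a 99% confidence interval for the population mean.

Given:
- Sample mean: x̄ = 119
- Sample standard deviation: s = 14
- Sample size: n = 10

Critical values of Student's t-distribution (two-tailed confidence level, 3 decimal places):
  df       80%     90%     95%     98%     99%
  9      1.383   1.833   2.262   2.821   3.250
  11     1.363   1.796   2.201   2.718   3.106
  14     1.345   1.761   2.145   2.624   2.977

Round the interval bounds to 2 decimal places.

The population standard deviation σ is unknown (only the sample standard deviation s is given), so use a t-interval with df = n - 1 = 10 - 1 = 9.

For 99% confidence with df = 9, t* = 3.250 (from t-table)

Standard error: SE = s/√n = 14/√10 = 4.427189

Margin of error: E = t* × SE = 3.250 × 4.427189 = 14.3884

T-interval: x̄ ± E = 119 ± 14.3884 = (104.6116, 133.3884)

Rounded to 2 decimal places:

(104.61, 133.39)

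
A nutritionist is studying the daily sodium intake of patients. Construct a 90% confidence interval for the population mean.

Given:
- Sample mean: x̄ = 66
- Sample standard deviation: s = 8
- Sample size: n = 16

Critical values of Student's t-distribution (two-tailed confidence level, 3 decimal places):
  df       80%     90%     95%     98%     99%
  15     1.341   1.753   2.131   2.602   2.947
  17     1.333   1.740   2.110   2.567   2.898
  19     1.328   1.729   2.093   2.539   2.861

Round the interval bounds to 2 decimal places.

The population standard deviation σ is unknown (only the sample standard deviation s is given), so use a t-interval with df = n - 1 = 16 - 1 = 15.

For 90% confidence with df = 15, t* = 1.753 (from t-table)

Standard error: SE = s/√n = 8/√16 = 2.000000

Margin of error: E = t* × SE = 1.753 × 2.000000 = 3.5060

T-interval: x̄ ± E = 66 ± 3.5060 = (62.4940, 69.5060)

Rounded to 2 decimal places:

(62.49, 69.51)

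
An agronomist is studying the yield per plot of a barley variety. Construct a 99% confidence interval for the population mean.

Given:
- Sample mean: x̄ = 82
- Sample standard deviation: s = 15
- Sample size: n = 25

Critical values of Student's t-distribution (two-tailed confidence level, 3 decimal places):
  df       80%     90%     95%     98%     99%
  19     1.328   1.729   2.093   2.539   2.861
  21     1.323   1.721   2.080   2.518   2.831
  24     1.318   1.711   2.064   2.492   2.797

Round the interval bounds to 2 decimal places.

The population standard deviation σ is unknown (only the sample standard deviation s is given), so use a t-interval with df = n - 1 = 25 - 1 = 24.

For 99% confidence with df = 24, t* = 2.797 (from t-table)

Standard error: SE = s/√n = 15/√25 = 3.000000

Margin of error: E = t* × SE = 2.797 × 3.000000 = 8.3910

T-interval: x̄ ± E = 82 ± 8.3910 = (73.6090, 90.3910)

Rounded to 2 decimal places:

(73.61, 90.39)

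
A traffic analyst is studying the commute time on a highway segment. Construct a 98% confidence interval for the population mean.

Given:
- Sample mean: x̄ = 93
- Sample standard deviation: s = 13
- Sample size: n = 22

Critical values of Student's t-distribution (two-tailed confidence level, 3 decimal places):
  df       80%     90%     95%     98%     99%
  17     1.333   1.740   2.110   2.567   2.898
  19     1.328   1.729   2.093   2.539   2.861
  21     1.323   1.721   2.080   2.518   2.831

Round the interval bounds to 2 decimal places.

The population standard deviation σ is unknown (only the sample standard deviation s is given), so use a t-interval with df = n - 1 = 22 - 1 = 21.

For 98% confidence with df = 21, t* = 2.518 (from t-table)

Standard error: SE = s/√n = 13/√22 = 2.771609

Margin of error: E = t* × SE = 2.518 × 2.771609 = 6.9789

T-interval: x̄ ± E = 93 ± 6.9789 = (86.0211, 99.9789)

Rounded to 2 decimal places:

(86.02, 99.98)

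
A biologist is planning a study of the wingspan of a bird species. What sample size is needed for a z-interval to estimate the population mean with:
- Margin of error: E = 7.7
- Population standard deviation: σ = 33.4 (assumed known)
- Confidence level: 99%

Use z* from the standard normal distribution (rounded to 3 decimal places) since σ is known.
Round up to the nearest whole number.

Using z* since population σ is known (z-interval formula).

For 99% confidence, z* = 2.576 (from standard normal table)

Sample size formula for z-interval: n = (z*σ/E)²

n = (2.576 × 33.4 / 7.7)²
  = (11.173818)²
  = 124.8542

Round up to the nearest whole number: n = 125

125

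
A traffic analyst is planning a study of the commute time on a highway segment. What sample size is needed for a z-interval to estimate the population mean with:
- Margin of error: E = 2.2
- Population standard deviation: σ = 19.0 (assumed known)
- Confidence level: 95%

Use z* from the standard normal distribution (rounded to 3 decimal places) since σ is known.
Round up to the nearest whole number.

Using z* since population σ is known (z-interval formula).

For 95% confidence, z* = 1.96 (from standard normal table)

Sample size formula for z-interval: n = (z*σ/E)²

n = (1.96 × 19.0 / 2.2)²
  = (16.927273)²
  = 286.5326

Round up to the nearest whole number: n = 287

287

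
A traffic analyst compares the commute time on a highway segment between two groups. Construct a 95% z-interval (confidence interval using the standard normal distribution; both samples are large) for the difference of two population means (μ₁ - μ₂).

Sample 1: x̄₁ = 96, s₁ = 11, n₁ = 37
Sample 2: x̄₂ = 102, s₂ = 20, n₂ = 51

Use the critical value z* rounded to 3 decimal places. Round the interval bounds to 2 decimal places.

Both samples are large (n₁ = 37 ≥ 30, n₂ = 51 ≥ 30), so a z-interval for the difference of means applies.

Point estimate: x̄₁ - x̄₂ = 96 - 102 = -6

Standard error: SE = √(s₁²/n₁ + s₂²/n₂)
= √(11²/37 + 20²/51)
= √(3.270270 + 7.843137)
= 3.333678

For 95% confidence, z* = 1.96 (from standard normal table)
Margin of error: E = z* × SE = 1.96 × 3.333678 = 6.5340

Z-interval: (x̄₁ - x̄₂) ± E = -6 ± 6.5340 = (-12.5340, 0.5340)

Rounded to 2 decimal places:

(-12.53, 0.53)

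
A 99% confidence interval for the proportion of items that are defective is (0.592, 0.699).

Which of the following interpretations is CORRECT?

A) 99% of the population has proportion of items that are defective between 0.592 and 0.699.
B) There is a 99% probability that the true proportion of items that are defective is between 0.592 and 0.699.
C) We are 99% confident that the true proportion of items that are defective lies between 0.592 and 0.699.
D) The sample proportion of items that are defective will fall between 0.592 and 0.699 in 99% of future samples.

A confidence interval represents our confidence in the procedure, not a probability statement about the parameter.

Key concept: If we repeated this sampling process many times and computed a 99% CI each time, about 99% of those intervals would contain the true population parameter.

For this specific interval (0.592, 0.699):
- Midpoint (point estimate): 0.6455
- Margin of error: 0.0535

The correct interpretation is the one stating confidence that the true parameter lies in the interval — option C.

C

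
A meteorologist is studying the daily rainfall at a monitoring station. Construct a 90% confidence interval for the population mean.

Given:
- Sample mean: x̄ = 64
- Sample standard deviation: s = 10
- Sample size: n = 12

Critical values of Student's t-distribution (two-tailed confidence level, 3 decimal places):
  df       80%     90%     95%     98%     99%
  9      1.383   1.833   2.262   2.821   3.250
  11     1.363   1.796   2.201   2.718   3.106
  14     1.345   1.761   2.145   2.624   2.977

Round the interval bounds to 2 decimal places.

The population standard deviation σ is unknown (only the sample standard deviation s is given), so use a t-interval with df = n - 1 = 12 - 1 = 11.

For 90% confidence with df = 11, t* = 1.796 (from t-table)

Standard error: SE = s/√n = 10/√12 = 2.886751

Margin of error: E = t* × SE = 1.796 × 2.886751 = 5.1846

T-interval: x̄ ± E = 64 ± 5.1846 = (58.8154, 69.1846)

Rounded to 2 decimal places:

(58.82, 69.18)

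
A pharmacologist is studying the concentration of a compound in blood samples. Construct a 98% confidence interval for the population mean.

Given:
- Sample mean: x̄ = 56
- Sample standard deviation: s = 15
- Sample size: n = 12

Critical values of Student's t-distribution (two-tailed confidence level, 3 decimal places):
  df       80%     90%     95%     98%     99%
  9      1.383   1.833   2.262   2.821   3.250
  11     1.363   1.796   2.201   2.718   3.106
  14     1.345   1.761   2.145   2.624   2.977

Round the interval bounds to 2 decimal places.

The population standard deviation σ is unknown (only the sample standard deviation s is given), so use a t-interval with df = n - 1 = 12 - 1 = 11.

For 98% confidence with df = 11, t* = 2.718 (from t-table)

Standard error: SE = s/√n = 15/√12 = 4.330127

Margin of error: E = t* × SE = 2.718 × 4.330127 = 11.7693

T-interval: x̄ ± E = 56 ± 11.7693 = (44.2307, 67.7693)

Rounded to 2 decimal places:

(44.23, 67.77)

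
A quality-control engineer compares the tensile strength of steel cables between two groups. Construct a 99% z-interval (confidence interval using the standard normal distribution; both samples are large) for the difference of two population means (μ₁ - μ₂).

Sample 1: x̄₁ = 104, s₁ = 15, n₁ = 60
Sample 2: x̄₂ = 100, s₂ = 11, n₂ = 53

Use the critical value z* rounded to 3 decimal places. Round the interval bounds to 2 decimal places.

Both samples are large (n₁ = 60 ≥ 30, n₂ = 53 ≥ 30), so a z-interval for the difference of means applies.

Point estimate: x̄₁ - x̄₂ = 104 - 100 = 4

Standard error: SE = √(s₁²/n₁ + s₂²/n₂)
= √(15²/60 + 11²/53)
= √(3.750000 + 2.283019)
= 2.456220

For 99% confidence, z* = 2.576 (from standard normal table)
Margin of error: E = z* × SE = 2.576 × 2.456220 = 6.3272

Z-interval: (x̄₁ - x̄₂) ± E = 4 ± 6.3272 = (-2.3272, 10.3272)

Rounded to 2 decimal places:

(-2.33, 10.33)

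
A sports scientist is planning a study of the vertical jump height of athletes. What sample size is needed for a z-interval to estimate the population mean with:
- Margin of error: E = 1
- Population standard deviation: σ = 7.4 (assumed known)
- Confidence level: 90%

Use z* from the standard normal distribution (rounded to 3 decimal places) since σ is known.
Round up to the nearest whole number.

Using z* since population σ is known (z-interval formula).

For 90% confidence, z* = 1.645 (from standard normal table)

Sample size formula for z-interval: n = (z*σ/E)²

n = (1.645 × 7.4 / 1)²
  = (12.173000)²
  = 148.1819

Round up to the nearest whole number: n = 149

149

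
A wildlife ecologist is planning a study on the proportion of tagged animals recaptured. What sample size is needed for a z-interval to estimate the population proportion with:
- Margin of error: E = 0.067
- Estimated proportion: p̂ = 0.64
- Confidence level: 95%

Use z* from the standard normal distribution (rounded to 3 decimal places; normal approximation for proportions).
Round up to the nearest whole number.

Using z* for proportion z-interval (normal approximation).

For 95% confidence, z* = 1.96 (from standard normal table)

Sample size formula for proportion z-interval: n = z*²p̂(1-p̂)/E²

n = 1.96² × 0.64 × 0.36 / 0.067²
  = 3.8416 × 0.2304 / 0.004489
  = 197.1719

Round up to the nearest whole number: n = 198

198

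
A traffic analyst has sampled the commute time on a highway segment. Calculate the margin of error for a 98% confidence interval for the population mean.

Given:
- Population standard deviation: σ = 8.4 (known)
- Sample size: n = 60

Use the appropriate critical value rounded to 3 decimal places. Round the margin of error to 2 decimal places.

The population standard deviation σ is known, so use the z-interval margin of error formula.

For 98% confidence, z* = 2.326 (from standard normal table)

Margin of error formula for z-interval: E = z* × σ/√n

E = 2.326 × 8.4/√60
  = 2.326 × 1.084435
  = 2.5224

Rounded to 2 decimal places:

2.52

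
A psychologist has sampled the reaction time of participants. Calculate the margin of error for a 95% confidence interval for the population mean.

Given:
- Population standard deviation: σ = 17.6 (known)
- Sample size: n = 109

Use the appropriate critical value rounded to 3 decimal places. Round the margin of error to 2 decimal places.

The population standard deviation σ is known, so use the z-interval margin of error formula.

For 95% confidence, z* = 1.96 (from standard normal table)

Margin of error formula for z-interval: E = z* × σ/√n

E = 1.96 × 17.6/√109
  = 1.96 × 1.685774
  = 3.3041

Rounded to 2 decimal places:

3.30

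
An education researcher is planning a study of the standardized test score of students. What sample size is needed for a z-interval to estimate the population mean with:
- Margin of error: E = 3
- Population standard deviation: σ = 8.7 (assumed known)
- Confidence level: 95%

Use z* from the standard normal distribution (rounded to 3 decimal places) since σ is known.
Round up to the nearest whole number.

Using z* since population σ is known (z-interval formula).

For 95% confidence, z* = 1.96 (from standard normal table)

Sample size formula for z-interval: n = (z*σ/E)²

n = (1.96 × 8.7 / 3)²
  = (5.684000)²
  = 32.3079

Round up to the nearest whole number: n = 33

33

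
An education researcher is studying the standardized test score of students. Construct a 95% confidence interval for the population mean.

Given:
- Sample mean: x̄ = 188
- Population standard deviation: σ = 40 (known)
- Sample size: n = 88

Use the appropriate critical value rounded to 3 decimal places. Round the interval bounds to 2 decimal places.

The population standard deviation σ is known, so use a z-interval (standard normal critical value).

For 95% confidence, z* = 1.96 (from standard normal table)

Standard error: SE = σ/√n = 40/√88 = 4.264014

Margin of error: E = z* × SE = 1.96 × 4.264014 = 8.3575

Z-interval: x̄ ± E = 188 ± 8.3575 = (179.6425, 196.3575)

Rounded to 2 decimal places:

(179.64, 196.36)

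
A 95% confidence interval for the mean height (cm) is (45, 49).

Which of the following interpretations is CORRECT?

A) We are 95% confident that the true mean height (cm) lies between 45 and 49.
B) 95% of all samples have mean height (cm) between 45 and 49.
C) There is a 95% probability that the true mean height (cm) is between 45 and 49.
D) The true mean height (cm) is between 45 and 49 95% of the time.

A confidence interval represents our confidence in the procedure, not a probability statement about the parameter.

Key concept: If we repeated this sampling process many times and computed a 95% CI each time, about 95% of those intervals would contain the true population parameter.

For this specific interval (45, 49):
- Midpoint (point estimate): 47
- Margin of error: 2

The correct interpretation is the one stating confidence that the true parameter lies in the interval — option A.

A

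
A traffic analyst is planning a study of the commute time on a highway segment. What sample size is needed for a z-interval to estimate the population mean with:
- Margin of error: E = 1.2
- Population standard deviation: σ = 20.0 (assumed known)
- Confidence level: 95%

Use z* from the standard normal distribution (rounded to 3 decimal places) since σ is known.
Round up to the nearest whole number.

Using z* since population σ is known (z-interval formula).

For 95% confidence, z* = 1.96 (from standard normal table)

Sample size formula for z-interval: n = (z*σ/E)²

n = (1.96 × 20.0 / 1.2)²
  = (32.666667)²
  = 1067.1111

Round up to the nearest whole number: n = 1068

1068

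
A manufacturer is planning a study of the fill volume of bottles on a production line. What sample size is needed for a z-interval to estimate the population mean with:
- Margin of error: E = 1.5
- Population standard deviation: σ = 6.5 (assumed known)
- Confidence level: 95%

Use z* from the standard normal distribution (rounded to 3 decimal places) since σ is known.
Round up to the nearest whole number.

Using z* since population σ is known (z-interval formula).

For 95% confidence, z* = 1.96 (from standard normal table)

Sample size formula for z-interval: n = (z*σ/E)²

n = (1.96 × 6.5 / 1.5)²
  = (8.493333)²
  = 72.1367

Round up to the nearest whole number: n = 73

73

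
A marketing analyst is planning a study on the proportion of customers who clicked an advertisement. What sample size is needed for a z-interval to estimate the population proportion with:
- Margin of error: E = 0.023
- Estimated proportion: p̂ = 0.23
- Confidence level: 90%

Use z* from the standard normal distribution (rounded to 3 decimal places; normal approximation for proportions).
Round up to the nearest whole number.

Using z* for proportion z-interval (normal approximation).

For 90% confidence, z* = 1.645 (from standard normal table)

Sample size formula for proportion z-interval: n = z*²p̂(1-p̂)/E²

n = 1.645² × 0.23 × 0.77 / 0.023²
  = 2.706025 × 0.1771 / 0.000529
  = 905.9301

Round up to the nearest whole number: n = 906

906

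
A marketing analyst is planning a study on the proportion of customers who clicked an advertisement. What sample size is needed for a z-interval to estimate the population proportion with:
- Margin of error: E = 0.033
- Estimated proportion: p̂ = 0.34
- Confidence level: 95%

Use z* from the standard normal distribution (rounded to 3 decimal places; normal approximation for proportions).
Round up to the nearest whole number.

Using z* for proportion z-interval (normal approximation).

For 95% confidence, z* = 1.96 (from standard normal table)

Sample size formula for proportion z-interval: n = z*²p̂(1-p̂)/E²

n = 1.96² × 0.34 × 0.66 / 0.033²
  = 3.8416 × 0.2244 / 0.001089
  = 791.6024

Round up to the nearest whole number: n = 792

792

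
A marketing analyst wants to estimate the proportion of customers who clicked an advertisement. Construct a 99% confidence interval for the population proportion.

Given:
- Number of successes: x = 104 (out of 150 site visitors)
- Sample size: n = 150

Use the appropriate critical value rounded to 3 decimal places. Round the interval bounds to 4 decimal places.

Sample proportion: p̂ = 104/150 = 0.693333

Check conditions for normal approximation:
  np̂ = 104 ≥ 10 ✓
  n(1-p̂) = 46 ≥ 10 ✓

The sample is large enough, so use a z-interval (normal approximation) for the proportion.

For 99% confidence, z* = 2.576 (from standard normal table)

Standard error: SE = √(p̂(1-p̂)/n) = √(0.693333×0.306667/150) = 0.03764946

Margin of error: E = z* × SE = 2.576 × 0.03764946 = 0.096985

Z-interval: p̂ ± E = 0.693333 ± 0.096985 = (0.596348, 0.790318)

Rounded to 4 decimal places:

(0.5963, 0.7903)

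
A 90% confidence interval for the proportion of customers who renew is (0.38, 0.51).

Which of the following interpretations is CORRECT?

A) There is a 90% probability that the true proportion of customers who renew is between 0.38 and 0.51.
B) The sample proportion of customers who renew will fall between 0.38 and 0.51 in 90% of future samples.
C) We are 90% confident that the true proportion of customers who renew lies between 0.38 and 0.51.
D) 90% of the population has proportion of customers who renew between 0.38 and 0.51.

A confidence interval represents our confidence in the procedure, not a probability statement about the parameter.

Key concept: If we repeated this sampling process many times and computed a 90% CI each time, about 90% of those intervals would contain the true population parameter.

For this specific interval (0.38, 0.51):
- Midpoint (point estimate): 0.445
- Margin of error: 0.065

The correct interpretation is the one stating confidence that the true parameter lies in the interval — option C.

C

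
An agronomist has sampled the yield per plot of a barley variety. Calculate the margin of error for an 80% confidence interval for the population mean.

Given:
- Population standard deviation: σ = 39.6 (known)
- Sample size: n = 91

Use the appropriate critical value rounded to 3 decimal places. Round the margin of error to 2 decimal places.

The population standard deviation σ is known, so use the z-interval margin of error formula.

For 80% confidence, z* = 1.282 (from standard normal table)

Margin of error formula for z-interval: E = z* × σ/√n

E = 1.282 × 39.6/√91
  = 1.282 × 4.151208
  = 5.3218

Rounded to 2 decimal places:

5.32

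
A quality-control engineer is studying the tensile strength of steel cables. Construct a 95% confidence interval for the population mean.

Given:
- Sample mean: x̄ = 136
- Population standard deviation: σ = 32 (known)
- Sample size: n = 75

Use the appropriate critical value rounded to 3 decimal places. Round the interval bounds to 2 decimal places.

The population standard deviation σ is known, so use a z-interval (standard normal critical value).

For 95% confidence, z* = 1.96 (from standard normal table)

Standard error: SE = σ/√n = 32/√75 = 3.695042

Margin of error: E = z* × SE = 1.96 × 3.695042 = 7.2423

Z-interval: x̄ ± E = 136 ± 7.2423 = (128.7577, 143.2423)

Rounded to 2 decimal places:

(128.76, 143.24)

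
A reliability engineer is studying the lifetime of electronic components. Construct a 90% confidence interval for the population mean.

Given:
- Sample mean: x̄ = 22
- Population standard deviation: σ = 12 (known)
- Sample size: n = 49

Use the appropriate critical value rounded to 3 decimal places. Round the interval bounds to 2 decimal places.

The population standard deviation σ is known, so use a z-interval (standard normal critical value).

For 90% confidence, z* = 1.645 (from standard normal table)

Standard error: SE = σ/√n = 12/√49 = 1.714286

Margin of error: E = z* × SE = 1.645 × 1.714286 = 2.8200

Z-interval: x̄ ± E = 22 ± 2.8200 = (19.1800, 24.8200)

Rounded to 2 decimal places:

(19.18, 24.82)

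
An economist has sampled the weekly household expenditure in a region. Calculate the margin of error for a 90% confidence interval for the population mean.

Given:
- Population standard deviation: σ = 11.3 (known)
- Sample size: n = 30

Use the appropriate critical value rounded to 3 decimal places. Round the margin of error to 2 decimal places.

The population standard deviation σ is known, so use the z-interval margin of error formula.

For 90% confidence, z* = 1.645 (from standard normal table)

Margin of error formula for z-interval: E = z* × σ/√n

E = 1.645 × 11.3/√30
  = 1.645 × 2.063088
  = 3.3938

Rounded to 2 decimal places:

3.39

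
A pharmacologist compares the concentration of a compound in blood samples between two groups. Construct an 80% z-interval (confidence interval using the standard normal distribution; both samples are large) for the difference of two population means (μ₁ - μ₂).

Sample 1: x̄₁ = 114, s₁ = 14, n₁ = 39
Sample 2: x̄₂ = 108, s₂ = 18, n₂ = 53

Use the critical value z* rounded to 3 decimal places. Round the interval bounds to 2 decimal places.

Both samples are large (n₁ = 39 ≥ 30, n₂ = 53 ≥ 30), so a z-interval for the difference of means applies.

Point estimate: x̄₁ - x̄₂ = 114 - 108 = 6

Standard error: SE = √(s₁²/n₁ + s₂²/n₂)
= √(14²/39 + 18²/53)
= √(5.025641 + 6.113208)
= 3.337491

For 80% confidence, z* = 1.282 (from standard normal table)
Margin of error: E = z* × SE = 1.282 × 3.337491 = 4.2787

Z-interval: (x̄₁ - x̄₂) ± E = 6 ± 4.2787 = (1.7213, 10.2787)

Rounded to 2 decimal places:

(1.72, 10.28)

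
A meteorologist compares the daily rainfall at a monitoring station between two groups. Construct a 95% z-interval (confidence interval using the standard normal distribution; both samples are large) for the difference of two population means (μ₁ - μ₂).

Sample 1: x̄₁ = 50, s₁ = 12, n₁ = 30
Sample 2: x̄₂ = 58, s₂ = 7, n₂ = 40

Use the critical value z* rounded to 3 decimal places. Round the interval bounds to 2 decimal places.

Both samples are large (n₁ = 30 ≥ 30, n₂ = 40 ≥ 30), so a z-interval for the difference of means applies.

Point estimate: x̄₁ - x̄₂ = 50 - 58 = -8

Standard error: SE = √(s₁²/n₁ + s₂²/n₂)
= √(12²/30 + 7²/40)
= √(4.800000 + 1.225000)
= 2.454588

For 95% confidence, z* = 1.96 (from standard normal table)
Margin of error: E = z* × SE = 1.96 × 2.454588 = 4.8110

Z-interval: (x̄₁ - x̄₂) ± E = -8 ± 4.8110 = (-12.8110, -3.1890)

Rounded to 2 decimal places:

(-12.81, -3.19)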